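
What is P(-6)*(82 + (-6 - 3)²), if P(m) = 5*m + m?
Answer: -5868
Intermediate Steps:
P(m) = 6*m
P(-6)*(82 + (-6 - 3)²) = (6*(-6))*(82 + (-6 - 3)²) = -36*(82 + (-9)²) = -36*(82 + 81) = -36*163 = -5868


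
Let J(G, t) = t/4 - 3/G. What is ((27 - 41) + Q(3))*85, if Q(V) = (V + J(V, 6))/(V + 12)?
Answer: -7021/6 ≈ -1170.2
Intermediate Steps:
J(G, t) = -3/G + t/4 (J(G, t) = t*(1/4) - 3/G = t/4 - 3/G = -3/G + t/4)
Q(V) = (3/2 + V - 3/V)/(12 + V) (Q(V) = (V + (-3/V + (1/4)*6))/(V + 12) = (V + (-3/V + 3/2))/(12 + V) = (V + (3/2 - 3/V))/(12 + V) = (3/2 + V - 3/V)/(12 + V))
((27 - 41) + Q(3))*85 = ((27 - 41) + (1/2)*(-6 + 3*(3 + 2*3))/(3*(12 + 3)))*85 = (-14 + (1/2)*(1/3)*(-6 + 3*(3 + 6))/15)*85 = (-14 + (1/2)*(1/3)*(1/15)*(-6 + 3*9))*85 = (-14 + (1/2)*(1/3)*(1/15)*(-6 + 27))*85 = (-14 + (1/2)*(1/3)*(1/15)*21)*85 = (-14 + 7/30)*85 = -413/30*85 = -7021/6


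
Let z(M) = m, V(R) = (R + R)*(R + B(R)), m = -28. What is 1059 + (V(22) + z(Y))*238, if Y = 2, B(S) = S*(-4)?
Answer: -696757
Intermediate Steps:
B(S) = -4*S
V(R) = -6*R² (V(R) = (R + R)*(R - 4*R) = (2*R)*(-3*R) = -6*R²)
z(M) = -28
1059 + (V(22) + z(Y))*238 = 1059 + (-6*22² - 28)*238 = 1059 + (-6*484 - 28)*238 = 1059 + (-2904 - 28)*238 = 1059 - 2932*238 = 1059 - 697816 = -696757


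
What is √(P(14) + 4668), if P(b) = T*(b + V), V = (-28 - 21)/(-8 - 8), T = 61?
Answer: 3*√10149/4 ≈ 75.557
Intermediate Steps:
V = 49/16 (V = -49/(-16) = -49*(-1/16) = 49/16 ≈ 3.0625)
P(b) = 2989/16 + 61*b (P(b) = 61*(b + 49/16) = 61*(49/16 + b) = 2989/16 + 61*b)
√(P(14) + 4668) = √((2989/16 + 61*14) + 4668) = √((2989/16 + 854) + 4668) = √(16653/16 + 4668) = √(91341/16) = 3*√10149/4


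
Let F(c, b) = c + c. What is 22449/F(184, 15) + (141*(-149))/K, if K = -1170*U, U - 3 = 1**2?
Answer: 4699693/71760 ≈ 65.492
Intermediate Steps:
F(c, b) = 2*c
U = 4 (U = 3 + 1**2 = 3 + 1 = 4)
K = -4680 (K = -1170*4 = -4680)
22449/F(184, 15) + (141*(-149))/K = 22449/((2*184)) + (141*(-149))/(-4680) = 22449/368 - 21009*(-1/4680) = 22449*(1/368) + 7003/1560 = 22449/368 + 7003/1560 = 4699693/71760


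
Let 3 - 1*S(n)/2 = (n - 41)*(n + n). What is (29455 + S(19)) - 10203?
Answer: 20930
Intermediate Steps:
S(n) = 6 - 4*n*(-41 + n) (S(n) = 6 - 2*(n - 41)*(n + n) = 6 - 2*(-41 + n)*2*n = 6 - 4*n*(-41 + n))
(29455 + S(19)) - 10203 = (29455 + (6 - 4*19² + 164*19)) - 10203 = (29455 + (6 - 4*361 + 3116)) - 10203 = (29455 + (6 - 1444 + 3116)) - 10203 = (29455 + 1678) - 10203 = 31133 - 10203 = 20930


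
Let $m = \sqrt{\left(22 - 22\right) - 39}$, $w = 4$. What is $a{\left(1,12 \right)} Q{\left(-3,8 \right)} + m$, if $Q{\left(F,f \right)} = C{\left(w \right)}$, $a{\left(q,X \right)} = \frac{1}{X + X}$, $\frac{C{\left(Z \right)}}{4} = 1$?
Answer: $\frac{1}{6} + i \sqrt{39} \approx 0.16667 + 6.245 i$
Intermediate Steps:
$C{\left(Z \right)} = 4$ ($C{\left(Z \right)} = 4 \cdot 1 = 4$)
$a{\left(q,X \right)} = \frac{1}{2 X}$
$Q{\left(F,f \right)} = 4$
$m = i \sqrt{39}$ ($m = \sqrt{0 - 39} = \sqrt{-39} = i \sqrt{39} \approx 6.245 i$)
$a{\left(1,12 \right)} Q{\left(-3,8 \right)} + m = \frac{1}{2 \cdot 12} \cdot 4 + i \sqrt{39} = \frac{1}{2} \cdot \frac{1}{12} \cdot 4 + i \sqrt{39} = \frac{1}{24} \cdot 4 + i \sqrt{39} = \frac{1}{6} + i \sqrt{39}$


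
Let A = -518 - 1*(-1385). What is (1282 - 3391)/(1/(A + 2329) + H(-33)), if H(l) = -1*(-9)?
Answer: -6740364/28765 ≈ -234.33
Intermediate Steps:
H(l) = 9
A = 867 (A = -518 + 1385 = 867)
(1282 - 3391)/(1/(A + 2329) + H(-33)) = (1282 - 3391)/(1/(867 + 2329) + 9) = -2109/(1/3196 + 9) = -2109/28765/3196 = -2109*3196/28765 = -6740364/28765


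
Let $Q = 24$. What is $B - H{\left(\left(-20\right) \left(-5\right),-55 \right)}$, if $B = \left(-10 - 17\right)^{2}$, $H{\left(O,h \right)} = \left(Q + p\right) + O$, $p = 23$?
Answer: $582$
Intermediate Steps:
$H{\left(O,h \right)} = 47 + O$ ($H{\left(O,h \right)} = \left(24 + 23\right) + O = 47 + O$)
$B = 729$ ($B = \left(-27\right)^{2} = 729$)
$B - H{\left(\left(-20\right) \left(-5\right),-55 \right)} = 729 - \left(47 - -100\right) = 729 - \left(47 + 100\right) = 729 - 147 = 582$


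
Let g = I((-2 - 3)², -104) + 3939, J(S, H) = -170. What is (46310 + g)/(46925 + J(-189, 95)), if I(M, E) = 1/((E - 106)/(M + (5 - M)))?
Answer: 2110457/1963710 ≈ 1.0747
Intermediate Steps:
I(M, E) = 1/(-106/5 + E/5) (I(M, E) = 1/((-106 + E)/5) = 1/((-106 + E)*(⅕)) = 1/(-106/5 + E/5))
g = 165437/42 (g = 5/(-106 - 104) + 3939 = 5/(-210) + 3939 = 5*(-1/210) + 3939 = -1/42 + 3939 = 165437/42 ≈ 3939.0)
(46310 + g)/(46925 + J(-189, 95)) = (46310 + 165437/42)/(46925 - 170) = (2110457/42)/46755 = (2110457/42)*(1/46755) = 2110457/1963710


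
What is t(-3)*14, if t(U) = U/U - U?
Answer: 56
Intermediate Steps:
t(U) = 1 - U
t(-3)*14 = (1 - 1*(-3))*14 = (1 + 3)*14 = 4*14 = 56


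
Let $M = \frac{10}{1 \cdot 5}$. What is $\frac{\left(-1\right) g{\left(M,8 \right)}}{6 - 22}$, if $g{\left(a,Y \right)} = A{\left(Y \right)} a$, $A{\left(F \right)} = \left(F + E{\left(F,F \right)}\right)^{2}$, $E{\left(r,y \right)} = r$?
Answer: $32$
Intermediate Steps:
$A{\left(F \right)} = 4 F^{2}$ ($A{\left(F \right)} = \left(F + F\right)^{2} = \left(2 F\right)^{2} = 4 F^{2}$)
$M = 2$ ($M = \frac{10}{5} = 10 \cdot \frac{1}{5} = 2$)
$g{\left(a,Y \right)} = 4 a Y^{2}$ ($g{\left(a,Y \right)} = 4 Y^{2} a = 4 a Y^{2}$)
$\frac{\left(-1\right) g{\left(M,8 \right)}}{6 - 22} = \frac{\left(-1\right) 4 \cdot 2 \cdot 8^{2}}{6 - 22} = \frac{\left(-1\right) 4 \cdot 2 \cdot 64}{6 - 22} = \frac{\left(-1\right) 512}{-16} = \left(-512\right) \left(- \frac{1}{16}\right) = 32$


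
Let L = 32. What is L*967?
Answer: 30944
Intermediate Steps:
L*967 = 32*967 = 30944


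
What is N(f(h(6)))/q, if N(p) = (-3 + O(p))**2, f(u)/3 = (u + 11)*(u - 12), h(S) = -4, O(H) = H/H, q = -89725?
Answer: -4/89725 ≈ -4.4581e-5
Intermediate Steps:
O(H) = 1
f(u) = 3*(-12 + u)*(11 + u) (f(u) = 3*((u + 11)*(u - 12)) = 3*((11 + u)*(-12 + u)) = 3*((-12 + u)*(11 + u)) = 3*(-12 + u)*(11 + u))
N(p) = 4 (N(p) = (-3 + 1)**2 = (-2)**2 = 4)
N(f(h(6)))/q = 4/(-89725) = 4*(-1/89725) = -4/89725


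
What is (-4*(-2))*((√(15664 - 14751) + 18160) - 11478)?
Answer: 53456 + 8*√913 ≈ 53698.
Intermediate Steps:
(-4*(-2))*((√(15664 - 14751) + 18160) - 11478) = 8*((√913 + 18160) - 11478) = 8*((18160 + √913) - 11478) = 8*(6682 + √913) = 53456 + 8*√913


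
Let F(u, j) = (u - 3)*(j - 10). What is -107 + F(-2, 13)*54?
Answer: -917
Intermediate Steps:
F(u, j) = (-10 + j)*(-3 + u) (F(u, j) = (-3 + u)*(-10 + j) = (-10 + j)*(-3 + u))
-107 + F(-2, 13)*54 = -107 + (30 - 10*(-2) - 3*13 + 13*(-2))*54 = -107 + (30 + 20 - 39 - 26)*54 = -107 - 15*54 = -107 - 810 = -917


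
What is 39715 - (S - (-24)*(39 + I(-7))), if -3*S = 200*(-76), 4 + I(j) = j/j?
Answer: 101353/3 ≈ 33784.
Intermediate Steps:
I(j) = -3 (I(j) = -4 + j/j = -4 + 1 = -3)
S = 15200/3 (S = -200*(-76)/3 = -1/3*(-15200) = 15200/3 ≈ 5066.7)
39715 - (S - (-24)*(39 + I(-7))) = 39715 - (15200/3 - (-24)*(39 - 3)) = 39715 - (15200/3 - (-24)*36) = 39715 - (15200/3 - 1*(-864)) = 39715 - (15200/3 + 864) = 39715 - 1*17792/3 = 39715 - 17792/3 = 101353/3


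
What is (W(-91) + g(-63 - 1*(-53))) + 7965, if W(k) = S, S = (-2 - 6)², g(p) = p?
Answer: 8019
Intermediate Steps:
S = 64 (S = (-8)² = 64)
W(k) = 64
(W(-91) + g(-63 - 1*(-53))) + 7965 = (64 + (-63 - 1*(-53))) + 7965 = (64 + (-63 + 53)) + 7965 = (64 - 10) + 7965 = 54 + 7965 = 8019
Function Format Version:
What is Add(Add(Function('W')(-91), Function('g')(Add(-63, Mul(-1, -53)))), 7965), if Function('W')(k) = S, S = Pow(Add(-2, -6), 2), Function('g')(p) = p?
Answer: 8019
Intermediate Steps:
S = 64 (S = Pow(-8, 2) = 64)
Function('W')(k) = 64
Add(Add(Function('W')(-91), Function('g')(Add(-63, Mul(-1, -53)))), 7965) = Add(Add(64, Add(-63, Mul(-1, -53))), 7965) = Add(Add(64, Add(-63, 53)), 7965) = Add(Add(64, -10), 7965) = Add(54, 7965) = 8019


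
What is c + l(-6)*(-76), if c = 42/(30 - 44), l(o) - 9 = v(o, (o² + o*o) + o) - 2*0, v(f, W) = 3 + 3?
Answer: -1143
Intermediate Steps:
v(f, W) = 6
l(o) = 15 (l(o) = 9 + (6 - 2*0) = 9 + (6 - 1*0) = 9 + (6 + 0) = 9 + 6 = 15)
c = -3 (c = 42/(-14) = 42*(-1/14) = -3)
c + l(-6)*(-76) = -3 + 15*(-76) = -3 - 1140 = -1143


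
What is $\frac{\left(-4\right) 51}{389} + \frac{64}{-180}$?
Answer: $- \frac{15404}{17505} \approx -0.87998$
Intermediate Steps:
$\frac{\left(-4\right) 51}{389} + \frac{64}{-180} = \left(-204\right) \frac{1}{389} + 64 \left(- \frac{1}{180}\right) = - \frac{204}{389} - \frac{16}{45} = - \frac{15404}{17505}$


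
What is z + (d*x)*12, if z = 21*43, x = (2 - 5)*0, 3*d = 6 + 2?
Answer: 903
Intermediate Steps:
d = 8/3 (d = (6 + 2)/3 = (1/3)*8 = 8/3 ≈ 2.6667)
x = 0 (x = -3*0 = 0)
z = 903
z + (d*x)*12 = 903 + ((8/3)*0)*12 = 903 + 0*12 = 903 + 0 = 903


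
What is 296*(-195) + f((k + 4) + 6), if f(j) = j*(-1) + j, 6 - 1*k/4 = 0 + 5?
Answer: -57720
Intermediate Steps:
k = 4 (k = 24 - 4*(0 + 5) = 24 - 4*5 = 24 - 20 = 4)
f(j) = 0 (f(j) = -j + j = 0)
296*(-195) + f((k + 4) + 6) = 296*(-195) + 0 = -57720 + 0 = -57720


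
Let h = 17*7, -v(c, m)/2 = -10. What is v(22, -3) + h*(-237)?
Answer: -28183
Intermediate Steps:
v(c, m) = 20 (v(c, m) = -2*(-10) = 20)
h = 119
v(22, -3) + h*(-237) = 20 + 119*(-237) = 20 - 28203 = -28183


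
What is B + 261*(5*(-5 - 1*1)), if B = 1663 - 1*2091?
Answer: -8258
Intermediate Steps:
B = -428 (B = 1663 - 2091 = -428)
B + 261*(5*(-5 - 1*1)) = -428 + 261*(5*(-5 - 1*1)) = -428 + 261*(5*(-5 - 1)) = -428 + 261*(5*(-6)) = -428 + 261*(-30) = -428 - 7830 = -8258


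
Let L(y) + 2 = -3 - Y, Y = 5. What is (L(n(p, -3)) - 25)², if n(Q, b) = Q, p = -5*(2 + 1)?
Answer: 1225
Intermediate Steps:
p = -15 (p = -5*3 = -15)
L(y) = -10 (L(y) = -2 + (-3 - 1*5) = -2 + (-3 - 5) = -2 - 8 = -10)
(L(n(p, -3)) - 25)² = (-10 - 25)² = (-35)² = 1225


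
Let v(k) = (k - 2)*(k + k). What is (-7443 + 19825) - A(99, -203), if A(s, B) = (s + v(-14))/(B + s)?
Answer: 1288275/104 ≈ 12387.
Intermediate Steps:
v(k) = 2*k*(-2 + k) (v(k) = (-2 + k)*(2*k) = 2*k*(-2 + k))
A(s, B) = (448 + s)/(B + s) (A(s, B) = (s + 2*(-14)*(-2 - 14))/(B + s) = (s + 2*(-14)*(-16))/(B + s) = (s + 448)/(B + s) = (448 + s)/(B + s))
(-7443 + 19825) - A(99, -203) = (-7443 + 19825) - (448 + 99)/(-203 + 99) = 12382 - 547/(-104) = 12382 - (-1)*547/104 = 12382 - 1*(-547/104) = 12382 + 547/104 = 1288275/104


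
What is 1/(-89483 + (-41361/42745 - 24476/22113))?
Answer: -945220185/84583098656768 ≈ -1.1175e-5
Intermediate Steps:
1/(-89483 + (-41361/42745 - 24476/22113)) = 1/(-89483 - 1960842413/945220185) = 1/(-84583098656768/945220185) = -945220185/84583098656768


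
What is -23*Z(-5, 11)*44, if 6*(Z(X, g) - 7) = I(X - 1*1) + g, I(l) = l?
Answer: -23782/3 ≈ -7927.3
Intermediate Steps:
Z(X, g) = 41/6 + X/6 + g/6 (Z(X, g) = 7 + ((X - 1*1) + g)/6 = 7 + ((X - 1) + g)/6 = 7 + ((-1 + X) + g)/6 = 7 + (-1 + X + g)/6 = 7 + (-⅙ + X/6 + g/6) = 41/6 + X/6 + g/6)
-23*Z(-5, 11)*44 = -23*(41/6 + (⅙)*(-5) + (⅙)*11)*44 = -23*(41/6 - ⅚ + 11/6)*44 = -23*47/6*44 = -1081/6*44 = -23782/3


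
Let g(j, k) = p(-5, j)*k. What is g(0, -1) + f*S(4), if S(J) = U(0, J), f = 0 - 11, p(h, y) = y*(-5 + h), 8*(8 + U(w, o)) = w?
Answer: 88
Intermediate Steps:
U(w, o) = -8 + w/8
f = -11
g(j, k) = -10*j*k (g(j, k) = (j*(-5 - 5))*k = (j*(-10))*k = (-10*j)*k = -10*j*k)
S(J) = -8 (S(J) = -8 + (⅛)*0 = -8 + 0 = -8)
g(0, -1) + f*S(4) = -10*0*(-1) - 11*(-8) = 0 + 88 = 88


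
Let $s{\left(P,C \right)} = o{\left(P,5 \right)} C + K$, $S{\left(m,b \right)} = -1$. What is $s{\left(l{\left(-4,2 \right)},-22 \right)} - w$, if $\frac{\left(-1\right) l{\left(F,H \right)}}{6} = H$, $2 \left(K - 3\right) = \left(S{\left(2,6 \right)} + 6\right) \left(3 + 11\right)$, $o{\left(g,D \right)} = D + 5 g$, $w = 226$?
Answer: $1022$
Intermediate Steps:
$K = 38$ ($K = 3 + \frac{\left(-1 + 6\right) \left(3 + 11\right)}{2} = 3 + \frac{5 \cdot 14}{2} = 3 + \frac{1}{2} \cdot 70 = 3 + 35 = 38$)
$l{\left(F,H \right)} = - 6 H$
$s{\left(P,C \right)} = 38 + C \left(5 + 5 P\right)$ ($s{\left(P,C \right)} = \left(5 + 5 P\right) C + 38 = C \left(5 + 5 P\right) + 38 = 38 + C \left(5 + 5 P\right)$)
$s{\left(l{\left(-4,2 \right)},-22 \right)} - w = \left(38 + 5 \left(-22\right) \left(1 - 12\right)\right) - 226 = \left(38 + 5 \left(-22\right) \left(-11\right)\right) - 226 = \left(38 + 1210\right) - 226 = 1248 - 226 = 1022$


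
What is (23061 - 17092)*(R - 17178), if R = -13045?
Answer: -180401087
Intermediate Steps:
(23061 - 17092)*(R - 17178) = (23061 - 17092)*(-13045 - 17178) = 5969*(-30223) = -180401087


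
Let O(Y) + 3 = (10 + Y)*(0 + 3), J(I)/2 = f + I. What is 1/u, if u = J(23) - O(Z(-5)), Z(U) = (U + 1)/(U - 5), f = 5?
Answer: 5/139 ≈ 0.035971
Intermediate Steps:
Z(U) = (1 + U)/(-5 + U)
J(I) = 10 + 2*I (J(I) = 2*(5 + I) = 10 + 2*I)
O(Y) = 27 + 3*Y (O(Y) = -3 + (10 + Y)*(0 + 3) = -3 + (10 + Y)*3 = -3 + (30 + 3*Y) = 27 + 3*Y)
u = 139/5 (u = (10 + 2*23) - (27 + 3*((1 - 5)/(-5 - 5))) = (10 + 46) - (27 + 3*(-4/(-10))) = 56 - (27 + 3*(-⅒*(-4))) = 56 - (27 + 3*(⅖)) = 56 - (27 + 6/5) = 56 - 1*141/5 = 56 - 141/5 = 139/5 ≈ 27.800)
1/u = 1/(139/5) = 5/139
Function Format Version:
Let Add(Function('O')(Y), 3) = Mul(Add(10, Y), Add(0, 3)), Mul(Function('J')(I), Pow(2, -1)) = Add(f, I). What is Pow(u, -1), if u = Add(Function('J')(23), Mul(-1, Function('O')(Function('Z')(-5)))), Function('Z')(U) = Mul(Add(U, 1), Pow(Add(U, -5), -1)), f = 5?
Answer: Rational(5, 139) ≈ 0.035971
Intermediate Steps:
Function('Z')(U) = Mul(Pow(Add(-5, U), -1), Add(1, U)) (Function('Z')(U) = Mul(Add(1, U), Pow(Add(-5, U), -1)) = Mul(Pow(Add(-5, U), -1), Add(1, U)))
Function('J')(I) = Add(10, Mul(2, I)) (Function('J')(I) = Mul(2, Add(5, I)) = Add(10, Mul(2, I)))
Function('O')(Y) = Add(27, Mul(3, Y)) (Function('O')(Y) = Add(-3, Mul(Add(10, Y), Add(0, 3))) = Add(-3, Mul(Add(10, Y), 3)) = Add(-3, Add(30, Mul(3, Y))) = Add(27, Mul(3, Y)))
u = Rational(139, 5) (u = Add(Add(10, Mul(2, 23)), Mul(-1, Add(27, Mul(3, Mul(Pow(Add(-5, -5), -1), Add(1, -5)))))) = Add(Add(10, 46), Mul(-1, Add(27, Mul(3, Mul(Pow(-10, -1), -4))))) = Add(56, Mul(-1, Add(27, Mul(3, Mul(Rational(-1, 10), -4))))) = Add(56, Mul(-1, Add(27, Mul(3, Rational(2, 5))))) = Add(56, Mul(-1, Add(27, Rational(6, 5)))) = Add(56, Mul(-1, Rational(141, 5))) = Add(56, Rational(-141, 5)) = Rational(139, 5) ≈ 27.800)
Pow(u, -1) = Pow(Rational(139, 5), -1) = Rational(5, 139)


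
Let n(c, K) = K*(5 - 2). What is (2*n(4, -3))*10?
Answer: -180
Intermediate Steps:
n(c, K) = 3*K (n(c, K) = K*3 = 3*K)
(2*n(4, -3))*10 = (2*(3*(-3)))*10 = (2*(-9))*10 = -18*10 = -180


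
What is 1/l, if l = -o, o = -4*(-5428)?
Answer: -1/21712 ≈ -4.6057e-5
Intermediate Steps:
o = 21712
l = -21712 (l = -1*21712 = -21712)
1/l = 1/(-21712) = -1/21712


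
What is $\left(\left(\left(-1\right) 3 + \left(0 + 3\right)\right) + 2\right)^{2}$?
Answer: $4$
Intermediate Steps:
$\left(\left(\left(-1\right) 3 + \left(0 + 3\right)\right) + 2\right)^{2} = \left(\left(-3 + 3\right) + 2\right)^{2} = \left(0 + 2\right)^{2} = 2^{2} = 4$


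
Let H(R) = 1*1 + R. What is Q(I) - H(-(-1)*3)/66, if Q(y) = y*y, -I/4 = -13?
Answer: 89230/33 ≈ 2703.9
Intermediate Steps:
I = 52 (I = -4*(-13) = 52)
H(R) = 1 + R
Q(y) = y²
Q(I) - H(-(-1)*3)/66 = 52² - (1 - (-1)*3)/66 = 2704 - (1 - 1*(-3))/66 = 2704 - (1 + 3)/66 = 2704 - 4/66 = 2704 - 1*2/33 = 2704 - 2/33 = 89230/33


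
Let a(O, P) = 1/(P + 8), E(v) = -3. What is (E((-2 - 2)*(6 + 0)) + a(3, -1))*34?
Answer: -680/7 ≈ -97.143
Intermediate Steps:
a(O, P) = 1/(8 + P)
(E((-2 - 2)*(6 + 0)) + a(3, -1))*34 = (-3 + 1/(8 - 1))*34 = (-3 + 1/7)*34 = -20/7*34 = -680/7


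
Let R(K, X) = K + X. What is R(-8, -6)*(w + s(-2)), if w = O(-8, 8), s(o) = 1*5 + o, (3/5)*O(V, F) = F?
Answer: -686/3 ≈ -228.67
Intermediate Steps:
O(V, F) = 5*F/3
s(o) = 5 + o
w = 40/3 (w = (5/3)*8 = 40/3 ≈ 13.333)
R(-8, -6)*(w + s(-2)) = (-8 - 6)*(40/3 + (5 - 2)) = -14*(40/3 + 3) = -14*49/3 = -686/3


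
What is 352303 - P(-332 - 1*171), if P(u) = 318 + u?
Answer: 352488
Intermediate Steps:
352303 - P(-332 - 1*171) = 352303 - (318 + (-332 - 1*171)) = 352303 - (318 + (-332 - 171)) = 352303 - (318 - 503) = 352303 - 1*(-185) = 352303 + 185 = 352488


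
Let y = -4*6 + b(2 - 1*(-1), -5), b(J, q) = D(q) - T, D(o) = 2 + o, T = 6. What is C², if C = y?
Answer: 1089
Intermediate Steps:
b(J, q) = -4 + q (b(J, q) = (2 + q) - 1*6 = (2 + q) - 6 = -4 + q)
y = -33 (y = -4*6 + (-4 - 5) = -24 - 9 = -33)
C = -33
C² = (-33)² = 1089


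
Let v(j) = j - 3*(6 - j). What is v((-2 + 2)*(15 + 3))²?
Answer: 324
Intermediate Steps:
v(j) = -18 + 4*j (v(j) = j + (-18 + 3*j) = -18 + 4*j)
v((-2 + 2)*(15 + 3))² = (-18 + 4*((-2 + 2)*(15 + 3)))² = (-18 + 4*(0*18))² = (-18 + 4*0)² = (-18 + 0)² = (-18)² = 324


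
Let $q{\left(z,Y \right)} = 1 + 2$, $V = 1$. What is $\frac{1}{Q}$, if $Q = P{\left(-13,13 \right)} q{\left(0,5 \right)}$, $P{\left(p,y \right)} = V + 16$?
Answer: $\frac{1}{51} \approx 0.019608$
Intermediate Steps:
$P{\left(p,y \right)} = 17$ ($P{\left(p,y \right)} = 1 + 16 = 17$)
$q{\left(z,Y \right)} = 3$
$Q = 51$ ($Q = 17 \cdot 3 = 51$)
$\frac{1}{Q} = \frac{1}{51}$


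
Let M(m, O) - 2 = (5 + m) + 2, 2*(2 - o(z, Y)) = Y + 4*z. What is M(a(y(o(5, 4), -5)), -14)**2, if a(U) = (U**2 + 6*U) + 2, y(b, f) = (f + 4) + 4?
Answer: 1444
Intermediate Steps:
o(z, Y) = 2 - 2*z - Y/2 (o(z, Y) = 2 - (Y + 4*z)/2 = 2 + (-2*z - Y/2) = 2 - 2*z - Y/2)
y(b, f) = 8 + f (y(b, f) = (4 + f) + 4 = 8 + f)
a(U) = 2 + U**2 + 6*U
M(m, O) = 9 + m (M(m, O) = 2 + ((5 + m) + 2) = 2 + (7 + m) = 9 + m)
M(a(y(o(5, 4), -5)), -14)**2 = (9 + (2 + (8 - 5)**2 + 6*(8 - 5)))**2 = (9 + (2 + 3**2 + 6*3))**2 = (9 + (2 + 9 + 18))**2 = (9 + 29)**2 = 38**2 = 1444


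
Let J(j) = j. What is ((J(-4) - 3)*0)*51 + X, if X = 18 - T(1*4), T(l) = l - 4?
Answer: 18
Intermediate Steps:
T(l) = -4 + l
X = 18 (X = 18 - (-4 + 1*4) = 18 - (-4 + 4) = 18 - 1*0 = 18 + 0 = 18)
((J(-4) - 3)*0)*51 + X = ((-4 - 3)*0)*51 + 18 = -7*0*51 + 18 = 0*51 + 18 = 0 + 18 = 18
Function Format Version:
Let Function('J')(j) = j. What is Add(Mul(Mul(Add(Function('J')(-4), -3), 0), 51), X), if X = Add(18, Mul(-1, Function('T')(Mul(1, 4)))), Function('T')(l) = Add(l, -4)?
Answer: 18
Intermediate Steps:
Function('T')(l) = Add(-4, l)
X = 18 (X = Add(18, Mul(-1, Add(-4, Mul(1, 4)))) = Add(18, Mul(-1, Add(-4, 4))) = Add(18, Mul(-1, 0)) = Add(18, 0) = 18)
Add(Mul(Mul(Add(Function('J')(-4), -3), 0), 51), X) = Add(Mul(Mul(Add(-4, -3), 0), 51), 18) = Add(Mul(Mul(-7, 0), 51), 18) = Add(Mul(0, 51), 18) = Add(0, 18) = 18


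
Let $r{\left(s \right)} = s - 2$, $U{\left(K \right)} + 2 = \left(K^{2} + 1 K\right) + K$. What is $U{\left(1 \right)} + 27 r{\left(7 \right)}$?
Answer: $136$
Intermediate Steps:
$U{\left(K \right)} = -2 + K^{2} + 2 K$ ($U{\left(K \right)} = -2 + \left(\left(K^{2} + 1 K\right) + K\right) = -2 + \left(\left(K^{2} + K\right) + K\right) = -2 + \left(\left(K + K^{2}\right) + K\right) = -2 + \left(K^{2} + 2 K\right) = -2 + K^{2} + 2 K$)
$r{\left(s \right)} = -2 + s$
$U{\left(1 \right)} + 27 r{\left(7 \right)} = \left(-2 + 1^{2} + 2 \cdot 1\right) + 27 \left(-2 + 7\right) = \left(-2 + 1 + 2\right) + 27 \cdot 5 = 1 + 135 = 136$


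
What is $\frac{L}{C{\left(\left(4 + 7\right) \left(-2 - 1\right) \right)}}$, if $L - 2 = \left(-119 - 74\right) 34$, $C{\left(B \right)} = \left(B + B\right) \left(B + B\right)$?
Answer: $- \frac{1640}{1089} \approx -1.506$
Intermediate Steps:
$C{\left(B \right)} = 4 B^{2}$ ($C{\left(B \right)} = 2 B 2 B = 4 B^{2}$)
$L = -6560$ ($L = 2 + \left(-119 - 74\right) 34 = 2 - 6562 = -6560$)
$\frac{L}{C{\left(\left(4 + 7\right) \left(-2 - 1\right) \right)}} = - \frac{6560}{4 \left(\left(4 + 7\right) \left(-2 - 1\right)\right)^{2}} = - \frac{6560}{4 \left(11 \left(-2 - 1\right)\right)^{2}} = - \frac{6560}{4 \left(11 \left(-3\right)\right)^{2}} = - \frac{6560}{4 \left(-33\right)^{2}} = - \frac{6560}{4 \cdot 1089} = - \frac{6560}{4356} = \left(-6560\right) \frac{1}{4356} = - \frac{1640}{1089}$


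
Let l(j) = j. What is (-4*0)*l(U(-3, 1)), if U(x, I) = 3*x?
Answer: 0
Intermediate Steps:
(-4*0)*l(U(-3, 1)) = (-4*0)*(3*(-3)) = 0*(-9) = 0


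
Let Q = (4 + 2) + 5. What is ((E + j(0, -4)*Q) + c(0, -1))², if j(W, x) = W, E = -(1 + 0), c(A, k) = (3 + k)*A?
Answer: 1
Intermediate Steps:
c(A, k) = A*(3 + k)
E = -1 (E = -1*1 = -1)
Q = 11 (Q = 6 + 5 = 11)
((E + j(0, -4)*Q) + c(0, -1))² = ((-1 + 0*11) + 0*(3 - 1))² = ((-1 + 0) + 0*2)² = (-1 + 0)² = (-1)² = 1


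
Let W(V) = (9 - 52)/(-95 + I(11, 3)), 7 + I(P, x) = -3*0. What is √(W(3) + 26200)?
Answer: √272589186/102 ≈ 161.87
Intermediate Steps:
I(P, x) = -7 (I(P, x) = -7 - 3*0 = -7 + 0 = -7)
W(V) = 43/102 (W(V) = (9 - 52)/(-95 - 7) = -43/(-102) = -43*(-1/102) = 43/102)
√(W(3) + 26200) = √(43/102 + 26200) = √(2672443/102) = √272589186/102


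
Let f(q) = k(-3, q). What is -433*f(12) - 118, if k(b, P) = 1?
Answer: -551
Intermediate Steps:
f(q) = 1
-433*f(12) - 118 = -433*1 - 118 = -433 - 118 = -551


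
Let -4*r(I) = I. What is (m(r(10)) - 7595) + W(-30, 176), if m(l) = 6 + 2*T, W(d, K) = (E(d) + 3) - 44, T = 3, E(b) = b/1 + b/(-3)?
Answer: -7644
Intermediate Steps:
r(I) = -I/4
E(b) = 2*b/3 (E(b) = b*1 + b*(-⅓) = b - b/3 = 2*b/3)
W(d, K) = -41 + 2*d/3 (W(d, K) = (2*d/3 + 3) - 44 = (3 + 2*d/3) - 44 = -41 + 2*d/3)
m(l) = 12 (m(l) = 6 + 2*3 = 6 + 6 = 12)
(m(r(10)) - 7595) + W(-30, 176) = (12 - 7595) + (-41 + (⅔)*(-30)) = -7583 + (-41 - 20) = -7583 - 61 = -7644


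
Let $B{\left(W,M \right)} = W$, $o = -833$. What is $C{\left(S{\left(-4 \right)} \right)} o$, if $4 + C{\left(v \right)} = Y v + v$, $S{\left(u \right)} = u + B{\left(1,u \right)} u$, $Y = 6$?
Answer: $49980$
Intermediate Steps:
$S{\left(u \right)} = 2 u$ ($S{\left(u \right)} = u + 1 u = u + u = 2 u$)
$C{\left(v \right)} = -4 + 7 v$ ($C{\left(v \right)} = -4 + \left(6 v + v\right) = -4 + 7 v$)
$C{\left(S{\left(-4 \right)} \right)} o = \left(-4 + 7 \cdot 2 \left(-4\right)\right) \left(-833\right) = \left(-4 + 7 \left(-8\right)\right) \left(-833\right) = \left(-4 - 56\right) \left(-833\right) = \left(-60\right) \left(-833\right) = 49980$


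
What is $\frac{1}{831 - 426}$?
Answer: $\frac{1}{405} \approx 0.0024691$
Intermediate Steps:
$\frac{1}{831 - 426} = \frac{1}{405}$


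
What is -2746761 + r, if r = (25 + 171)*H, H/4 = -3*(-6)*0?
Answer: -2746761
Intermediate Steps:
H = 0 (H = 4*(-3*(-6)*0) = 4*(18*0) = 4*0 = 0)
r = 0 (r = (25 + 171)*0 = 196*0 = 0)
-2746761 + r = -2746761 + 0 = -2746761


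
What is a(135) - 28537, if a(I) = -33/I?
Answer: -1284176/45 ≈ -28537.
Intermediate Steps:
a(135) - 28537 = -33/135 - 28537 = -33*1/135 - 28537 = -11/45 - 28537 = -1284176/45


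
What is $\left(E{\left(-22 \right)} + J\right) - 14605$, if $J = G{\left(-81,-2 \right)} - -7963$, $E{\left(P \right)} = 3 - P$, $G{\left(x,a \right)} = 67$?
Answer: $-6550$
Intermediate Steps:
$J = 8030$ ($J = 67 - -7963 = 67 + 7963 = 8030$)
$\left(E{\left(-22 \right)} + J\right) - 14605 = \left(\left(3 - -22\right) + 8030\right) - 14605 = \left(\left(3 + 22\right) + 8030\right) - 14605 = \left(25 + 8030\right) - 14605 = 8055 - 14605 = -6550$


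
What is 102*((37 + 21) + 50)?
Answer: 11016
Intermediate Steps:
102*((37 + 21) + 50) = 102*(58 + 50) = 102*108 = 11016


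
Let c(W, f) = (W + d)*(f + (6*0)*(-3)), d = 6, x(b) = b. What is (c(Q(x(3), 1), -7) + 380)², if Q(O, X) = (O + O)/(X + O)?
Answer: 429025/4 ≈ 1.0726e+5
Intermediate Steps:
Q(O, X) = 2*O/(O + X) (Q(O, X) = (2*O)/(O + X) = 2*O/(O + X))
c(W, f) = f*(6 + W) (c(W, f) = (W + 6)*(f + (6*0)*(-3)) = (6 + W)*(f + 0*(-3)) = (6 + W)*(f + 0) = (6 + W)*f = f*(6 + W))
(c(Q(x(3), 1), -7) + 380)² = (-7*(6 + 2*3/(3 + 1)) + 380)² = (-7*(6 + 2*3/4) + 380)² = (-7*(6 + 2*3*(¼)) + 380)² = (-7*(6 + 3/2) + 380)² = (-7*15/2 + 380)² = (-105/2 + 380)² = (655/2)² = 429025/4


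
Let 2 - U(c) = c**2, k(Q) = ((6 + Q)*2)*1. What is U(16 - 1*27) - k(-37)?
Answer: -57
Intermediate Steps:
k(Q) = 12 + 2*Q (k(Q) = (12 + 2*Q)*1 = 12 + 2*Q)
U(c) = 2 - c**2
U(16 - 1*27) - k(-37) = (2 - (16 - 1*27)**2) - (12 + 2*(-37)) = (2 - (16 - 27)**2) - (12 - 74) = (2 - 1*(-11)**2) - 1*(-62) = (2 - 1*121) + 62 = (2 - 121) + 62 = -119 + 62 = -57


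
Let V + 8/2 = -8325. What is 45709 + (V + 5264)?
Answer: 42644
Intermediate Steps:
V = -8329 (V = -4 - 8325 = -8329)
45709 + (V + 5264) = 45709 + (-8329 + 5264) = 45709 - 3065 = 42644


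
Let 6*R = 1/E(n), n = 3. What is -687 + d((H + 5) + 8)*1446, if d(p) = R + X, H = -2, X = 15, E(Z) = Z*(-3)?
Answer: 188786/9 ≈ 20976.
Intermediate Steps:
E(Z) = -3*Z
R = -1/54 (R = 1/(6*((-3*3))) = (⅙)/(-9) = (⅙)*(-⅑) = -1/54 ≈ -0.018519)
d(p) = 809/54 (d(p) = -1/54 + 15 = 809/54)
-687 + d((H + 5) + 8)*1446 = -687 + (809/54)*1446 = -687 + 194969/9 = 188786/9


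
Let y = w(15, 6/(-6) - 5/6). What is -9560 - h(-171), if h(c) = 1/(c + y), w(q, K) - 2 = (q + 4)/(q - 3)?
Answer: -19206028/2009 ≈ -9560.0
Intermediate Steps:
w(q, K) = 2 + (4 + q)/(-3 + q) (w(q, K) = 2 + (q + 4)/(q - 3) = 2 + (4 + q)/(-3 + q))
y = 43/12 (y = (-2 + 3*15)/(-3 + 15) = (-2 + 45)/12 = (1/12)*43 = 43/12 ≈ 3.5833)
h(c) = 1/(43/12 + c) (h(c) = 1/(c + 43/12) = 1/(43/12 + c))
-9560 - h(-171) = -9560 - 12/(43 + 12*(-171)) = -9560 - 12/(43 - 2052) = -9560 - 12/(-2009) = -9560 - 12*(-1)/2009 = -9560 - 1*(-12/2009) = -9560 + 12/2009 = -19206028/2009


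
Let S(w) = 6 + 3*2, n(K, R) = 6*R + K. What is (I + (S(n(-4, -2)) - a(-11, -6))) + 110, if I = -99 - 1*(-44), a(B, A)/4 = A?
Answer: 91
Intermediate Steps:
a(B, A) = 4*A
n(K, R) = K + 6*R
S(w) = 12 (S(w) = 6 + 6 = 12)
I = -55 (I = -99 + 44 = -55)
(I + (S(n(-4, -2)) - a(-11, -6))) + 110 = (-55 + (12 - 4*(-6))) + 110 = (-55 + (12 - 1*(-24))) + 110 = (-55 + (12 + 24)) + 110 = (-55 + 36) + 110 = -19 + 110 = 91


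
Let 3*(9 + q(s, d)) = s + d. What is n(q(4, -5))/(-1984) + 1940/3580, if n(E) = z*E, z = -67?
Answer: 60385/266352 ≈ 0.22671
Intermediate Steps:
q(s, d) = -9 + d/3 + s/3 (q(s, d) = -9 + (s + d)/3 = -9 + (d + s)/3 = -9 + (d/3 + s/3) = -9 + d/3 + s/3)
n(E) = -67*E
n(q(4, -5))/(-1984) + 1940/3580 = -67*(-9 + (⅓)*(-5) + (⅓)*4)/(-1984) + 1940/3580 = -67*(-9 - 5/3 + 4/3)*(-1/1984) + 1940*(1/3580) = -67*(-28/3)*(-1/1984) + 97/179 = (1876/3)*(-1/1984) + 97/179 = -469/1488 + 97/179 = 60385/266352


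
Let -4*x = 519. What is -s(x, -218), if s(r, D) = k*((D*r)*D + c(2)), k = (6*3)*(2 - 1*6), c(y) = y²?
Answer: -443968920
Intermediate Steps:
x = -519/4 (x = -¼*519 = -519/4 ≈ -129.75)
k = -72 (k = 18*(2 - 6) = 18*(-4) = -72)
s(r, D) = -288 - 72*r*D² (s(r, D) = -72*((D*r)*D + 2²) = -72*(r*D² + 4) = -72*(4 + r*D²) = -288 - 72*r*D²)
-s(x, -218) = -(-288 - 72*(-519/4)*(-218)²) = -(-288 - 72*(-519/4)*47524) = -(-288 + 443969208) = -1*443968920 = -443968920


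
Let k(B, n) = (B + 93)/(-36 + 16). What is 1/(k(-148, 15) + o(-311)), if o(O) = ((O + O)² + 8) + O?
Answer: 4/1546335 ≈ 2.5868e-6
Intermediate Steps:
o(O) = 8 + O + 4*O² (o(O) = ((2*O)² + 8) + O = (4*O² + 8) + O = (8 + 4*O²) + O = 8 + O + 4*O²)
k(B, n) = -93/20 - B/20 (k(B, n) = (93 + B)/(-20) = (93 + B)*(-1/20) = -93/20 - B/20)
1/(k(-148, 15) + o(-311)) = 1/((-93/20 - 1/20*(-148)) + (8 - 311 + 4*(-311)²)) = 1/((-93/20 + 37/5) + (8 - 311 + 4*96721)) = 1/(11/4 + (8 - 311 + 386884)) = 1/(11/4 + 386581) = 1/(1546335/4) = 4/1546335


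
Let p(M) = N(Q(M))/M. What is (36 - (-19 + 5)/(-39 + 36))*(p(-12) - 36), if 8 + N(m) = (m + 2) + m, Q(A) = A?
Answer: -3149/3 ≈ -1049.7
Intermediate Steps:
N(m) = -6 + 2*m (N(m) = -8 + ((m + 2) + m) = -8 + ((2 + m) + m) = -8 + (2 + 2*m) = -6 + 2*m)
p(M) = (-6 + 2*M)/M
(36 - (-19 + 5)/(-39 + 36))*(p(-12) - 36) = (36 - (-19 + 5)/(-39 + 36))*((2 - 6/(-12)) - 36) = (36 - (-14)/(-3))*((2 - 6*(-1/12)) - 36) = (36 - (-14)*(-1)/3)*((2 + ½) - 36) = (36 - 1*14/3)*(5/2 - 36) = (36 - 14/3)*(-67/2) = (94/3)*(-67/2) = -3149/3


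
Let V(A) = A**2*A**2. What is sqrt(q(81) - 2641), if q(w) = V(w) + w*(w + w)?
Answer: sqrt(43057202) ≈ 6561.8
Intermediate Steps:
V(A) = A**4
q(w) = w**4 + 2*w**2 (q(w) = w**4 + w*(w + w) = w**4 + w*(2*w) = w**4 + 2*w**2)
sqrt(q(81) - 2641) = sqrt(81**2*(2 + 81**2) - 2641) = sqrt(6561*(2 + 6561) - 2641) = sqrt(6561*6563 - 2641) = sqrt(43059843 - 2641) = sqrt(43057202)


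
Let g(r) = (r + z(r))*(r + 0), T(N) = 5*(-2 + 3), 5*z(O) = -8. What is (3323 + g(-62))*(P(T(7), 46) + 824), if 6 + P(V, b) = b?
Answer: 31389984/5 ≈ 6.2780e+6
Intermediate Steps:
z(O) = -8/5 (z(O) = (1/5)*(-8) = -8/5)
T(N) = 5 (T(N) = 5*1 = 5)
P(V, b) = -6 + b
g(r) = r*(-8/5 + r) (g(r) = (r - 8/5)*(r + 0) = (-8/5 + r)*r = r*(-8/5 + r))
(3323 + g(-62))*(P(T(7), 46) + 824) = (3323 + (1/5)*(-62)*(-8 + 5*(-62)))*((-6 + 46) + 824) = (3323 + (1/5)*(-62)*(-8 - 310))*(40 + 824) = (3323 + (1/5)*(-62)*(-318))*864 = (3323 + 19716/5)*864 = (36331/5)*864 = 31389984/5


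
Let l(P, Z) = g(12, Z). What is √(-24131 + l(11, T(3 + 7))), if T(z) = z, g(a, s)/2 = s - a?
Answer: I*√24135 ≈ 155.35*I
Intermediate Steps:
g(a, s) = -2*a + 2*s (g(a, s) = 2*(s - a) = -2*a + 2*s)
l(P, Z) = -24 + 2*Z (l(P, Z) = -2*12 + 2*Z = -24 + 2*Z)
√(-24131 + l(11, T(3 + 7))) = √(-24131 + (-24 + 2*(3 + 7))) = √(-24131 + (-24 + 2*10)) = √(-24131 + (-24 + 20)) = √(-24131 - 4) = √(-24135) = I*√24135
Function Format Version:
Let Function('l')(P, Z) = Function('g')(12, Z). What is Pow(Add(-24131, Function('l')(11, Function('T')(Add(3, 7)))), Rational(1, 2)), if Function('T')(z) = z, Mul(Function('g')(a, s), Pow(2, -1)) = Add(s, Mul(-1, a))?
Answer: Mul(I, Pow(24135, Rational(1, 2))) ≈ Mul(155.35, I)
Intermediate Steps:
Function('g')(a, s) = Add(Mul(-2, a), Mul(2, s)) (Function('g')(a, s) = Mul(2, Add(s, Mul(-1, a))) = Add(Mul(-2, a), Mul(2, s)))
Function('l')(P, Z) = Add(-24, Mul(2, Z)) (Function('l')(P, Z) = Add(Mul(-2, 12), Mul(2, Z)) = Add(-24, Mul(2, Z)))
Pow(Add(-24131, Function('l')(11, Function('T')(Add(3, 7)))), Rational(1, 2)) = Pow(Add(-24131, Add(-24, Mul(2, Add(3, 7)))), Rational(1, 2)) = Pow(Add(-24131, Add(-24, Mul(2, 10))), Rational(1, 2)) = Pow(Add(-24131, Add(-24, 20)), Rational(1, 2)) = Pow(Add(-24131, -4), Rational(1, 2)) = Pow(-24135, Rational(1, 2)) = Mul(I, Pow(24135, Rational(1, 2)))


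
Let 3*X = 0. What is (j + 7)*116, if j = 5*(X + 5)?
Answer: 3712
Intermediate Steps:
X = 0 (X = (1/3)*0 = 0)
j = 25 (j = 5*(0 + 5) = 5*5 = 25)
(j + 7)*116 = (25 + 7)*116 = 32*116 = 3712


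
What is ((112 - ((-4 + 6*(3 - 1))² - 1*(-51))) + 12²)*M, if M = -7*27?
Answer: -26649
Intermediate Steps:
M = -189
((112 - ((-4 + 6*(3 - 1))² - 1*(-51))) + 12²)*M = ((112 - ((-4 + 6*(3 - 1))² - 1*(-51))) + 12²)*(-189) = ((112 - ((-4 + 6*2)² + 51)) + 144)*(-189) = ((112 - ((-4 + 12)² + 51)) + 144)*(-189) = ((112 - (8² + 51)) + 144)*(-189) = ((112 - (64 + 51)) + 144)*(-189) = ((112 - 1*115) + 144)*(-189) = ((112 - 115) + 144)*(-189) = (-3 + 144)*(-189) = 141*(-189) = -26649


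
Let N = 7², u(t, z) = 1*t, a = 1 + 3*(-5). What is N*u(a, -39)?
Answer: -686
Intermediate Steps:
a = -14 (a = 1 - 15 = -14)
u(t, z) = t
N = 49
N*u(a, -39) = 49*(-14) = -686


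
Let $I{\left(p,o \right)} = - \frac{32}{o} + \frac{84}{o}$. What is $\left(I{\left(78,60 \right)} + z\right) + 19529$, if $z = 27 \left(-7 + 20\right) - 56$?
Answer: $\frac{297373}{15} \approx 19825.0$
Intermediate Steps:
$I{\left(p,o \right)} = \frac{52}{o}$
$z = 295$ ($z = 27 \cdot 13 - 56 = 351 - 56 = 295$)
$\left(I{\left(78,60 \right)} + z\right) + 19529 = \left(\frac{52}{60} + 295\right) + 19529 = \left(52 \cdot \frac{1}{60} + 295\right) + 19529 = \left(\frac{13}{15} + 295\right) + 19529 = \frac{4438}{15} + 19529 = \frac{297373}{15}$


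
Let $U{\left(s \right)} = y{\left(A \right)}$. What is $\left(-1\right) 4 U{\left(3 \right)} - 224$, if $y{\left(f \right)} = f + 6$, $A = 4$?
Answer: $-264$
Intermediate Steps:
$y{\left(f \right)} = 6 + f$
$U{\left(s \right)} = 10$ ($U{\left(s \right)} = 6 + 4 = 10$)
$\left(-1\right) 4 U{\left(3 \right)} - 224 = \left(-1\right) 4 \cdot 10 - 224 = \left(-4\right) 10 - 224 = -40 - 224 = -264$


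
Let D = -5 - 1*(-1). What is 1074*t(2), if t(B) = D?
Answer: -4296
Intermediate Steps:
D = -4 (D = -5 + 1 = -4)
t(B) = -4
1074*t(2) = 1074*(-4) = -4296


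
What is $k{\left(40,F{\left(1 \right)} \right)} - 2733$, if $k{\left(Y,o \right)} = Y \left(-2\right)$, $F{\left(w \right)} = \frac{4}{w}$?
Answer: $-2813$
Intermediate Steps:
$k{\left(Y,o \right)} = - 2 Y$
$k{\left(40,F{\left(1 \right)} \right)} - 2733 = \left(-2\right) 40 - 2733 = -80 - 2733 = -2813$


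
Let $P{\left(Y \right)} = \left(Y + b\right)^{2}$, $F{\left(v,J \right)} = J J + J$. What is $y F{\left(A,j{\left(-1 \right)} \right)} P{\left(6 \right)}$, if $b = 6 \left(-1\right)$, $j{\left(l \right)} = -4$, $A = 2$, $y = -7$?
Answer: $0$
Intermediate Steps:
$b = -6$
$F{\left(v,J \right)} = J + J^{2}$ ($F{\left(v,J \right)} = J^{2} + J = J + J^{2}$)
$P{\left(Y \right)} = \left(-6 + Y\right)^{2}$ ($P{\left(Y \right)} = \left(Y - 6\right)^{2} = \left(-6 + Y\right)^{2}$)
$y F{\left(A,j{\left(-1 \right)} \right)} P{\left(6 \right)} = - 7 \left(- 4 \left(1 - 4\right)\right) \left(-6 + 6\right)^{2} = - 7 \left(\left(-4\right) \left(-3\right)\right) 0^{2} = \left(-7\right) 12 \cdot 0 = \left(-84\right) 0 = 0$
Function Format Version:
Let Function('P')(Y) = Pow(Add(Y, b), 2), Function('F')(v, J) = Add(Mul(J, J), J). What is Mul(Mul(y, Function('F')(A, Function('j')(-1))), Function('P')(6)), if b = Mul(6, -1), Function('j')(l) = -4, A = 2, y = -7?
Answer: 0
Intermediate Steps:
b = -6
Function('F')(v, J) = Add(J, Pow(J, 2)) (Function('F')(v, J) = Add(Pow(J, 2), J) = Add(J, Pow(J, 2)))
Function('P')(Y) = Pow(Add(-6, Y), 2) (Function('P')(Y) = Pow(Add(Y, -6), 2) = Pow(Add(-6, Y), 2))
Mul(Mul(y, Function('F')(A, Function('j')(-1))), Function('P')(6)) = Mul(Mul(-7, Mul(-4, Add(1, -4))), Pow(Add(-6, 6), 2)) = Mul(Mul(-7, Mul(-4, -3)), Pow(0, 2)) = Mul(Mul(-7, 12), 0) = Mul(-84, 0) = 0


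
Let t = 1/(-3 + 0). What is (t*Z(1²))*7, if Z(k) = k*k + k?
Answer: -14/3 ≈ -4.6667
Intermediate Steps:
t = -⅓ (t = 1/(-3) = -⅓ ≈ -0.33333)
Z(k) = k + k² (Z(k) = k² + k = k + k²)
(t*Z(1²))*7 = -1²*(1 + 1²)/3*7 = -(1 + 1)/3*7 = -2/3*7 = -⅓*2*7 = -⅔*7 = -14/3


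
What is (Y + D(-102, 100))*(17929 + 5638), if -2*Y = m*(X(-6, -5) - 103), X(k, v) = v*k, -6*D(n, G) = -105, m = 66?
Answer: 114370651/2 ≈ 5.7185e+7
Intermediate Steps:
D(n, G) = 35/2 (D(n, G) = -⅙*(-105) = 35/2)
X(k, v) = k*v
Y = 2409 (Y = -33*(-6*(-5) - 103) = -33*(30 - 103) = -33*(-73) = -½*(-4818) = 2409)
(Y + D(-102, 100))*(17929 + 5638) = (2409 + 35/2)*(17929 + 5638) = (4853/2)*23567 = 114370651/2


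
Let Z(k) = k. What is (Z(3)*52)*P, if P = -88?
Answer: -13728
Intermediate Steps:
(Z(3)*52)*P = (3*52)*(-88) = 156*(-88) = -13728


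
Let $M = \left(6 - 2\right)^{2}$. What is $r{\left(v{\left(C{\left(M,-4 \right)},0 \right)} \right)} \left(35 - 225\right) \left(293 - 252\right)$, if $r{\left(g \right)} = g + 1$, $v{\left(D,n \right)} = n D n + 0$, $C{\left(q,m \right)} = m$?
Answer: $-7790$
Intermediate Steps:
$M = 16$ ($M = 4^{2} = 16$)
$v{\left(D,n \right)} = D n^{2}$ ($v{\left(D,n \right)} = D n n + 0 = D n^{2} + 0 = D n^{2}$)
$r{\left(g \right)} = 1 + g$
$r{\left(v{\left(C{\left(M,-4 \right)},0 \right)} \right)} \left(35 - 225\right) \left(293 - 252\right) = \left(1 - 4 \cdot 0^{2}\right) \left(35 - 225\right) \left(293 - 252\right) = \left(1 - 0\right) \left(\left(-190\right) 41\right) = \left(1 + 0\right) \left(-7790\right) = 1 \left(-7790\right) = -7790$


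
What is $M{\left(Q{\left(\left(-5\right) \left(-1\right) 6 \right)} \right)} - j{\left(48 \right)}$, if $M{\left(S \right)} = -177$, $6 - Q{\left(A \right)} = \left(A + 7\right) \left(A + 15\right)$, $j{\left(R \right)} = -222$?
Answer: $45$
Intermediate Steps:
$Q{\left(A \right)} = 6 - \left(7 + A\right) \left(15 + A\right)$ ($Q{\left(A \right)} = 6 - \left(A + 7\right) \left(A + 15\right) = 6 - \left(7 + A\right) \left(15 + A\right)$)
$M{\left(Q{\left(\left(-5\right) \left(-1\right) 6 \right)} \right)} - j{\left(48 \right)} = -177 - -222 = -177 + 222 = 45$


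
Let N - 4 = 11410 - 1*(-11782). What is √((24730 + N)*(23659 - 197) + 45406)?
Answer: 3*√124942802 ≈ 33533.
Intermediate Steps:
N = 23196 (N = 4 + (11410 - 1*(-11782)) = 4 + (11410 + 11782) = 4 + 23192 = 23196)
√((24730 + N)*(23659 - 197) + 45406) = √((24730 + 23196)*(23659 - 197) + 45406) = √(47926*23462 + 45406) = √(1124439812 + 45406) = √1124485218 = 3*√124942802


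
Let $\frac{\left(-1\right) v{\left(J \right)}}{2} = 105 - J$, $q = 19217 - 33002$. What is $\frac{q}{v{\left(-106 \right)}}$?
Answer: $\frac{13785}{422} \approx 32.666$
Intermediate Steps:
$q = -13785$
$v{\left(J \right)} = -210 + 2 J$ ($v{\left(J \right)} = - 2 \left(105 - J\right) = -210 + 2 J$)
$\frac{q}{v{\left(-106 \right)}} = - \frac{13785}{-210 + 2 \left(-106\right)} = - \frac{13785}{-210 - 212} = - \frac{13785}{-422} = \left(-13785\right) \left(- \frac{1}{422}\right) = \frac{13785}{422}$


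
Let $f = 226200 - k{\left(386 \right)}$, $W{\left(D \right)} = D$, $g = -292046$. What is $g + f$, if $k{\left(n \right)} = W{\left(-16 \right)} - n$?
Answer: $-65444$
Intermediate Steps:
$k{\left(n \right)} = -16 - n$
$f = 226602$ ($f = 226200 - \left(-16 - 386\right) = 226200 - -402 = 226200 + 402 = 226602$)
$g + f = -292046 + 226602 = -65444$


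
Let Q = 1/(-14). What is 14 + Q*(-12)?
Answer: 104/7 ≈ 14.857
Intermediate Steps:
Q = -1/14 ≈ -0.071429
14 + Q*(-12) = 14 - 1/14*(-12) = 14 + 6/7 = 104/7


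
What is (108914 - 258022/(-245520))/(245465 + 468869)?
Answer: 13370411651/87691641840 ≈ 0.15247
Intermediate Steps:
(108914 - 258022/(-245520))/(245465 + 468869) = (108914 - 258022*(-1/245520))/714334 = (108914 + 129011/122760)*(1/714334) = (13370411651/122760)*(1/714334) = 13370411651/87691641840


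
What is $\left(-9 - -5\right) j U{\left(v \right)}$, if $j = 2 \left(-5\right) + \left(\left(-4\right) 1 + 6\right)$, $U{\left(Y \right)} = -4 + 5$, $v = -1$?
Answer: $32$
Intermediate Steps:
$U{\left(Y \right)} = 1$
$j = -8$ ($j = -10 + \left(-4 + 6\right) = -10 + 2 = -8$)
$\left(-9 - -5\right) j U{\left(v \right)} = \left(-9 - -5\right) \left(-8\right) 1 = \left(-9 + 5\right) \left(-8\right) 1 = \left(-4\right) \left(-8\right) 1 = 32 \cdot 1 = 32$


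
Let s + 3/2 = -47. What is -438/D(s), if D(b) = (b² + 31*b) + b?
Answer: -584/1067 ≈ -0.54733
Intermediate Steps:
s = -97/2 (s = -3/2 - 47 = -97/2 ≈ -48.500)
D(b) = b² + 32*b
-438/D(s) = -438*(-2/(97*(32 - 97/2))) = -438/((-97/2*(-33/2))) = -438/3201/4 = -438*4/3201 = -584/1067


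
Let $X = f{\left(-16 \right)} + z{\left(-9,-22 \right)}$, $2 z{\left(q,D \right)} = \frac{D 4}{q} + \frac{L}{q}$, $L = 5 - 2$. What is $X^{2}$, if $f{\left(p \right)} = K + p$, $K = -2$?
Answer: $\frac{57121}{324} \approx 176.3$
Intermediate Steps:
$f{\left(p \right)} = -2 + p$
$L = 3$
$z{\left(q,D \right)} = \frac{3}{2 q} + \frac{2 D}{q}$ ($z{\left(q,D \right)} = \frac{\frac{D 4}{q} + \frac{3}{q}}{2} = \frac{\frac{4 D}{q} + \frac{3}{q}}{2} = \frac{\frac{3}{q} + \frac{4 D}{q}}{2} = \frac{3}{2 q} + \frac{2 D}{q}$)
$X = - \frac{239}{18}$ ($X = \left(-2 - 16\right) + \frac{3 + 4 \left(-22\right)}{2 \left(-9\right)} = -18 + \frac{1}{2} \left(- \frac{1}{9}\right) \left(3 - 88\right) = -18 + \frac{1}{2} \left(- \frac{1}{9}\right) \left(-85\right) = -18 + \frac{85}{18} = - \frac{239}{18} \approx -13.278$)
$X^{2} = \left(- \frac{239}{18}\right)^{2} = \frac{57121}{324}$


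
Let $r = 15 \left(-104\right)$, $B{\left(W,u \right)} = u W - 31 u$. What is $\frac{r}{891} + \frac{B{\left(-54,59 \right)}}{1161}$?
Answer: $- \frac{77525}{12771} \approx -6.0704$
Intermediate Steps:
$B{\left(W,u \right)} = - 31 u + W u$ ($B{\left(W,u \right)} = W u - 31 u = - 31 u + W u$)
$r = -1560$
$\frac{r}{891} + \frac{B{\left(-54,59 \right)}}{1161} = - \frac{1560}{891} + \frac{59 \left(-31 - 54\right)}{1161} = \left(-1560\right) \frac{1}{891} + 59 \left(-85\right) \frac{1}{1161} = - \frac{520}{297} - \frac{5015}{1161} = - \frac{77525}{12771}$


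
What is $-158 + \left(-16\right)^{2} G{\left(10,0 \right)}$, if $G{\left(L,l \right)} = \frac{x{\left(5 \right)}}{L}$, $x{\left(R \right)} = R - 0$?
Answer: $-30$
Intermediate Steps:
$x{\left(R \right)} = R$ ($x{\left(R \right)} = R + 0 = R$)
$G{\left(L,l \right)} = \frac{5}{L}$
$-158 + \left(-16\right)^{2} G{\left(10,0 \right)} = -158 + \left(-16\right)^{2} \cdot \frac{5}{10} = -158 + 256 \cdot 5 \cdot \frac{1}{10} = -158 + 256 \cdot \frac{1}{2} = -158 + 128 = -30$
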